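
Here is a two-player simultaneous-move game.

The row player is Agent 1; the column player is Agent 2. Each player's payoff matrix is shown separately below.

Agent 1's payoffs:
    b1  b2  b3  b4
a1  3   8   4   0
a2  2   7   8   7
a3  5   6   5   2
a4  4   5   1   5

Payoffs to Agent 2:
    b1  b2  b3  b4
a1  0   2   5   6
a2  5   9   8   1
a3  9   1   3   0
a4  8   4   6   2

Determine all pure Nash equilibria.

(a1, b1): Agent 1 can switch to a3 (3 → 5). Not NE.
(a1, b2): Agent 2 can switch to b3 (2 → 5). Not NE.
(a1, b3): Agent 1 can switch to a2 (4 → 8). Not NE.
(a1, b4): Agent 1 can switch to a2 (0 → 7). Not NE.
(a2, b1): Agent 1 can switch to a1 (2 → 3). Not NE.
(a2, b2): Agent 1 can switch to a1 (7 → 8). Not NE.
(a2, b3): Agent 2 can switch to b2 (8 → 9). Not NE.
(a2, b4): Agent 2 can switch to b1 (1 → 5). Not NE.
(a3, b1): Agent 1 gets 5, best alternative 4; Agent 2 gets 9, best alternative 3. No profitable deviation — NE.
(a3, b2): Agent 1 can switch to a1 (6 → 8). Not NE.
(a3, b3): Agent 1 can switch to a2 (5 → 8). Not NE.
(a3, b4): Agent 1 can switch to a2 (2 → 7). Not NE.
(a4, b1): Agent 1 can switch to a3 (4 → 5). Not NE.
(The remaining 3 profiles each have a profitable deviation by the same check.)

The unique pure-strategy Nash equilibrium is (a3, b1).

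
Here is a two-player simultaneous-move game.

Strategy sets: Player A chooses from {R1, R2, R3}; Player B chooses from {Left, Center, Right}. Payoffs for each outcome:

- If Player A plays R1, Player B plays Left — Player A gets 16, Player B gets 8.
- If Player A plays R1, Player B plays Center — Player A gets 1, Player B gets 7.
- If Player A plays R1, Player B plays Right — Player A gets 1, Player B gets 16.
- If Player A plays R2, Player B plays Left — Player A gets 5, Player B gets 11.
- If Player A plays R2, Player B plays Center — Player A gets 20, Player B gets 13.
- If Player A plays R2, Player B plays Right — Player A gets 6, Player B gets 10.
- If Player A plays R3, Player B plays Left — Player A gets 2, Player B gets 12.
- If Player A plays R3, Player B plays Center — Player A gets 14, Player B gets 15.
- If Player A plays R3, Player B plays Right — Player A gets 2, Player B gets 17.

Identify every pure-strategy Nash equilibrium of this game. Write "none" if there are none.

Player A against Left: payoffs 16, 5, 2 → best response R1.
Player A against Center: payoffs 1, 20, 14 → best response R2.
Player A against Right: payoffs 1, 6, 2 → best response R2.
Player B against R1: payoffs 8, 7, 16 → best response Right.
Player B against R2: payoffs 11, 13, 10 → best response Center.
Player B against R3: payoffs 12, 15, 17 → best response Right.
Mutual best responses: (R2, Center).

Pure NE: (R2, Center)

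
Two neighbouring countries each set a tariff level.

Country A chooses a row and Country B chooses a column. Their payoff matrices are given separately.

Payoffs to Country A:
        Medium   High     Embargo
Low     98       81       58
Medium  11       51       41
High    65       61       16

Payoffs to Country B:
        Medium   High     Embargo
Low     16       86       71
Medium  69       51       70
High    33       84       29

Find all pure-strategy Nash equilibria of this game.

For each player, find the best response to each opponent profile; mutual best responses are the pure NE.
Country A against Medium: payoffs 98, 11, 65 → best response Low.
Country A against High: payoffs 81, 51, 61 → best response Low.
Country A against Embargo: payoffs 58, 41, 16 → best response Low.
Country B against Low: payoffs 16, 86, 71 → best response High.
Country B against Medium: payoffs 69, 51, 70 → best response Embargo.
Country B against High: payoffs 33, 84, 29 → best response High.
Mutual best responses: (Low, High).

(Low, High)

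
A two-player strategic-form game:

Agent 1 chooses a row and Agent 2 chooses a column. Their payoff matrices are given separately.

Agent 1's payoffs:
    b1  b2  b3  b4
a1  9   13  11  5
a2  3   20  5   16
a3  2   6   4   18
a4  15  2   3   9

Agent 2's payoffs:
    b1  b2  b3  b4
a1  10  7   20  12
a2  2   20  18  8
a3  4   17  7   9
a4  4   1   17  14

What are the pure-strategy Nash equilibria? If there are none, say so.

Pure-strategy Nash equilibria: (a1, b3), (a2, b2)

For each player, find the best response to each opponent profile; mutual best responses are the pure NE.
Agent 1 against b1: payoffs 9, 3, 2, 15 → best response a4.
Agent 1 against b2: payoffs 13, 20, 6, 2 → best response a2.
Agent 1 against b3: payoffs 11, 5, 4, 3 → best response a1.
Agent 1 against b4: payoffs 5, 16, 18, 9 → best response a3.
Agent 2 against a1: payoffs 10, 7, 20, 12 → best response b3.
Agent 2 against a2: payoffs 2, 20, 18, 8 → best response b2.
Agent 2 against a3: payoffs 4, 17, 7, 9 → best response b2.
Agent 2 against a4: payoffs 4, 1, 17, 14 → best response b3.
Mutual best responses: (a1, b3); (a2, b2).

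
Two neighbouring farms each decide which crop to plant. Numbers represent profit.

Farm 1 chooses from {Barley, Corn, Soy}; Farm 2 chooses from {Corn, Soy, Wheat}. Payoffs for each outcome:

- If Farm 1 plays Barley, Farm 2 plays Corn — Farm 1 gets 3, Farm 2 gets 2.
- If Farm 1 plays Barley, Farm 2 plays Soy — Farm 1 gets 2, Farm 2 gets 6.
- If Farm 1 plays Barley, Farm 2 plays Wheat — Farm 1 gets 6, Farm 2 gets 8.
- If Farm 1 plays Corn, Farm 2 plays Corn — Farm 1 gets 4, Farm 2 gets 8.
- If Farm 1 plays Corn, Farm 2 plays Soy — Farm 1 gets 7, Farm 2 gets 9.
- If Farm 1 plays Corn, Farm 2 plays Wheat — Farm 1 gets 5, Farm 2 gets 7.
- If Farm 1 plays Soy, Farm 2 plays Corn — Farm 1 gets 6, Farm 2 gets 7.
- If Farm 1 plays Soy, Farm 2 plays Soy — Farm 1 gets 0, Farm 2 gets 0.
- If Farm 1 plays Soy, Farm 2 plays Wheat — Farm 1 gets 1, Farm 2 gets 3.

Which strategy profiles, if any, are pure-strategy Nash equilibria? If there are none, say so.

Farm 1 against Corn: payoffs 3, 4, 6 → best response Soy.
Farm 1 against Soy: payoffs 2, 7, 0 → best response Corn.
Farm 1 against Wheat: payoffs 6, 5, 1 → best response Barley.
Farm 2 against Barley: payoffs 2, 6, 8 → best response Wheat.
Farm 2 against Corn: payoffs 8, 9, 7 → best response Soy.
Farm 2 against Soy: payoffs 7, 0, 3 → best response Corn.
Mutual best responses: (Barley, Wheat); (Corn, Soy); (Soy, Corn).

(Barley, Wheat); (Corn, Soy); (Soy, Corn)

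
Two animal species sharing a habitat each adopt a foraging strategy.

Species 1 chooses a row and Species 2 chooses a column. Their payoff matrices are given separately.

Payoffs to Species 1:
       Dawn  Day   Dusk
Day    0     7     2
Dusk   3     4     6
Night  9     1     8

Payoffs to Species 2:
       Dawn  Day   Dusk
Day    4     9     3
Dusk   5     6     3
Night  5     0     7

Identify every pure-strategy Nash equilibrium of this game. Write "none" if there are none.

Species 1 against Dawn: payoffs 0, 3, 9 → best response Night.
Species 1 against Day: payoffs 7, 4, 1 → best response Day.
Species 1 against Dusk: payoffs 2, 6, 8 → best response Night.
Species 2 against Day: payoffs 4, 9, 3 → best response Day.
Species 2 against Dusk: payoffs 5, 6, 3 → best response Day.
Species 2 against Night: payoffs 5, 0, 7 → best response Dusk.
Mutual best responses: (Day, Day); (Night, Dusk).

(Day, Day); (Night, Dusk)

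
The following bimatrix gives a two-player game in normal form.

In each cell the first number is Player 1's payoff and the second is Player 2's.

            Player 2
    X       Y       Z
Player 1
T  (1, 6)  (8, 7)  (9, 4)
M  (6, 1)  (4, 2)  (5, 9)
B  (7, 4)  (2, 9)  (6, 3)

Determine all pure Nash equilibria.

Player 1 against X: payoffs 1, 6, 7 → best response B.
Player 1 against Y: payoffs 8, 4, 2 → best response T.
Player 1 against Z: payoffs 9, 5, 6 → best response T.
Player 2 against T: payoffs 6, 7, 4 → best response Y.
Player 2 against M: payoffs 1, 2, 9 → best response Z.
Player 2 against B: payoffs 4, 9, 3 → best response Y.
Mutual best responses: (T, Y).

Pure NE: (T, Y)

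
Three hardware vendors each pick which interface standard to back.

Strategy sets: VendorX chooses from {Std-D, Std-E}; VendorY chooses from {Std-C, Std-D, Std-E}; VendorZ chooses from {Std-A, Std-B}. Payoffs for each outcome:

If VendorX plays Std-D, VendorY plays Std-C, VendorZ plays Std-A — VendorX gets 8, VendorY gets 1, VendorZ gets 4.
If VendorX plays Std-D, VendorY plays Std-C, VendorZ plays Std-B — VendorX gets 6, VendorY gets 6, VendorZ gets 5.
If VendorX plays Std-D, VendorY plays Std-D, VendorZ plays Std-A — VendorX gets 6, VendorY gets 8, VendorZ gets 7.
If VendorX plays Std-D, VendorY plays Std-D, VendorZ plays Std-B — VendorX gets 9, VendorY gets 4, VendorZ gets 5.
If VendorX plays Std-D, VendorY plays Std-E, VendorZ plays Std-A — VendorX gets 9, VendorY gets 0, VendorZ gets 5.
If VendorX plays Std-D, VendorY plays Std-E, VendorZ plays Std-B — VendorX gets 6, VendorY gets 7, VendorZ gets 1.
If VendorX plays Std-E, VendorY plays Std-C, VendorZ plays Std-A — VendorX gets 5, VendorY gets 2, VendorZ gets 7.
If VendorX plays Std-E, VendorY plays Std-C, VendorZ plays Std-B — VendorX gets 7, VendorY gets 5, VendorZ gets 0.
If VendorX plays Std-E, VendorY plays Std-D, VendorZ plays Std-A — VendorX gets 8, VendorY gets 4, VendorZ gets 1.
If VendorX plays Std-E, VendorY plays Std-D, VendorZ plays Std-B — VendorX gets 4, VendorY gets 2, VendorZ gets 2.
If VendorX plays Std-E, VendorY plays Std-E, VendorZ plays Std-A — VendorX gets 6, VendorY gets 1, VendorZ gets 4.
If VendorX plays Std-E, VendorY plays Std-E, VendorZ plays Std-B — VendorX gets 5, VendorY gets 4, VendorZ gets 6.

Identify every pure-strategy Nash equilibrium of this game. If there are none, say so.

VendorX against (Std-C, Std-A): payoffs 8, 5 → best response Std-D.
VendorX against (Std-C, Std-B): payoffs 6, 7 → best response Std-E.
VendorX against (Std-D, Std-A): payoffs 6, 8 → best response Std-E.
VendorX against (Std-D, Std-B): payoffs 9, 4 → best response Std-D.
VendorX against (Std-E, Std-A): payoffs 9, 6 → best response Std-D.
VendorX against (Std-E, Std-B): payoffs 6, 5 → best response Std-D.
VendorY against (Std-D, Std-A): payoffs 1, 8, 0 → best response Std-D.
VendorY against (Std-D, Std-B): payoffs 6, 4, 7 → best response Std-E.
VendorY against (Std-E, Std-A): payoffs 2, 4, 1 → best response Std-D.
VendorY against (Std-E, Std-B): payoffs 5, 2, 4 → best response Std-C.
VendorZ against (Std-D, Std-C): payoffs 4, 5 → best response Std-B.
VendorZ against (Std-D, Std-D): payoffs 7, 5 → best response Std-A.
VendorZ against (Std-D, Std-E): payoffs 5, 1 → best response Std-A.
VendorZ against (Std-E, Std-C): payoffs 7, 0 → best response Std-A.
VendorZ against (Std-E, Std-D): payoffs 1, 2 → best response Std-B.
VendorZ against (Std-E, Std-E): payoffs 4, 6 → best response Std-B.
No profile is a mutual best response for all players.

none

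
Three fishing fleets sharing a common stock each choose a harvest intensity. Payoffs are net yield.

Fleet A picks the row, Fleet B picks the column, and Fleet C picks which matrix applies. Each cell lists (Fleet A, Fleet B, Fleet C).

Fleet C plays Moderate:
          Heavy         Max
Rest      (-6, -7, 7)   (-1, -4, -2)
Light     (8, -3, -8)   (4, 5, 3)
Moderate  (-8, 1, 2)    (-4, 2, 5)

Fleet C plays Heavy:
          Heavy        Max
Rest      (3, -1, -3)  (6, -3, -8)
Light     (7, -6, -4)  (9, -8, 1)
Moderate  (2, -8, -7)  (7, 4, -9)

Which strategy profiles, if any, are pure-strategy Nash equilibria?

Fleet A against (Heavy, Moderate): payoffs -6, 8, -8 → best response Light.
Fleet A against (Heavy, Heavy): payoffs 3, 7, 2 → best response Light.
Fleet A against (Max, Moderate): payoffs -1, 4, -4 → best response Light.
Fleet A against (Max, Heavy): payoffs 6, 9, 7 → best response Light.
Fleet B against (Rest, Moderate): payoffs -7, -4 → best response Max.
Fleet B against (Rest, Heavy): payoffs -1, -3 → best response Heavy.
Fleet B against (Light, Moderate): payoffs -3, 5 → best response Max.
Fleet B against (Light, Heavy): payoffs -6, -8 → best response Heavy.
Fleet B against (Moderate, Moderate): payoffs 1, 2 → best response Max.
Fleet B against (Moderate, Heavy): payoffs -8, 4 → best response Max.
Fleet C against (Rest, Heavy): payoffs 7, -3 → best response Moderate.
Fleet C against (Rest, Max): payoffs -2, -8 → best response Moderate.
Fleet C against (Light, Heavy): payoffs -8, -4 → best response Heavy.
Fleet C against (Light, Max): payoffs 3, 1 → best response Moderate.
Fleet C against (Moderate, Heavy): payoffs 2, -7 → best response Moderate.
Fleet C against (Moderate, Max): payoffs 5, -9 → best response Moderate.
Mutual best responses: (Light, Heavy, Heavy); (Light, Max, Moderate).

(Light, Heavy, Heavy) and (Light, Max, Moderate)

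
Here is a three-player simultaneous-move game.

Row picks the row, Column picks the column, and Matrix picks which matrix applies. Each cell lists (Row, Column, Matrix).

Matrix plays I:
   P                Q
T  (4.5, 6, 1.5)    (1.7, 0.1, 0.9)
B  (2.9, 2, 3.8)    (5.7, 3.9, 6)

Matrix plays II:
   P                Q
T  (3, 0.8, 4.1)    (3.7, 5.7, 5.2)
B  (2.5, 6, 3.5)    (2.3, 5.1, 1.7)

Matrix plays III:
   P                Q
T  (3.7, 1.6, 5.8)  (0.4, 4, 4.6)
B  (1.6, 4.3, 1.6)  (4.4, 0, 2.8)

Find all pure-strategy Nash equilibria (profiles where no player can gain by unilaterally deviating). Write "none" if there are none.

Row against (P, I): payoffs 4.5, 2.9 → best response T.
Row against (P, II): payoffs 3, 2.5 → best response T.
Row against (P, III): payoffs 3.7, 1.6 → best response T.
Row against (Q, I): payoffs 1.7, 5.7 → best response B.
Row against (Q, II): payoffs 3.7, 2.3 → best response T.
Row against (Q, III): payoffs 0.4, 4.4 → best response B.
Column against (T, I): payoffs 6, 0.1 → best response P.
Column against (T, II): payoffs 0.8, 5.7 → best response Q.
Column against (T, III): payoffs 1.6, 4 → best response Q.
Column against (B, I): payoffs 2, 3.9 → best response Q.
Column against (B, II): payoffs 6, 5.1 → best response P.
Column against (B, III): payoffs 4.3, 0 → best response P.
Matrix against (T, P): payoffs 1.5, 4.1, 5.8 → best response III.
Matrix against (T, Q): payoffs 0.9, 5.2, 4.6 → best response II.
Matrix against (B, P): payoffs 3.8, 3.5, 1.6 → best response I.
Matrix against (B, Q): payoffs 6, 1.7, 2.8 → best response I.
Mutual best responses: (T, Q, II); (B, Q, I).

Pure-strategy Nash equilibria: (T, Q, II), (B, Q, I)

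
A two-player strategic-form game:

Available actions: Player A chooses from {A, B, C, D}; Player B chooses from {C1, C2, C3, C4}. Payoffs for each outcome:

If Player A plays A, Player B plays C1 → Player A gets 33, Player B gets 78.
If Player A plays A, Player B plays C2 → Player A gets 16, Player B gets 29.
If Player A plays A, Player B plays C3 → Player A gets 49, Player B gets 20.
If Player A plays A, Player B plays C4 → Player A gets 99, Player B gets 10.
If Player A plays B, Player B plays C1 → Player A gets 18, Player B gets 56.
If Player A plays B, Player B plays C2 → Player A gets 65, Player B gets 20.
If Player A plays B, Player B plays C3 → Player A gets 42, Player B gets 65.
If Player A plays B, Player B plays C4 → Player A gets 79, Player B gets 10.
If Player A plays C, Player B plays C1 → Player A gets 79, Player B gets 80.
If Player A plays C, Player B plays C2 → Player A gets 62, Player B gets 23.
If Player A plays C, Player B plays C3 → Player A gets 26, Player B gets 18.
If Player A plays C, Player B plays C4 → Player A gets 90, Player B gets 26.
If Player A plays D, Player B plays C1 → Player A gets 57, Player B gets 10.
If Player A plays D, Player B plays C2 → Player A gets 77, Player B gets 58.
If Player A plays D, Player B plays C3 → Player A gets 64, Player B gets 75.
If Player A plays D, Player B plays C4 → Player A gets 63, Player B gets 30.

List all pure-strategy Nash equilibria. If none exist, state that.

Pure-strategy Nash equilibria: (C, C1); (D, C3)

(A, C1): Player A can switch to C (33 → 79). Not NE.
(A, C2): Player A can switch to B (16 → 65). Not NE.
(A, C3): Player A can switch to D (49 → 64). Not NE.
(A, C4): Player B can switch to C1 (10 → 78). Not NE.
(B, C1): Player A can switch to A (18 → 33). Not NE.
(B, C2): Player A can switch to D (65 → 77). Not NE.
(C, C1): Player A gets 79, best alternative 57; Player B gets 80, best alternative 26. No profitable deviation — NE.
(D, C3): Player A gets 64, best alternative 49; Player B gets 75, best alternative 58. No profitable deviation — NE.
(The remaining 8 profiles each have a profitable deviation by the same check.)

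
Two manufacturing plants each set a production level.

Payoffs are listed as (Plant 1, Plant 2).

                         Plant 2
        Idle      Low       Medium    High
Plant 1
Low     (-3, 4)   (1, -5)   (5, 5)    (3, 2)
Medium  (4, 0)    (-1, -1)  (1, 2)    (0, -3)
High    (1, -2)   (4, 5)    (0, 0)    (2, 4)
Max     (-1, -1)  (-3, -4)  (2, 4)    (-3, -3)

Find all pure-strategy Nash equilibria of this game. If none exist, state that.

Pure-strategy Nash equilibria: (Low, Medium); (High, Low)

For each strategy profile, look for a profitable unilateral deviation.
(Low, Idle): Plant 1 can switch to Medium (-3 → 4). Not NE.
(Low, Low): Plant 1 can switch to High (1 → 4). Not NE.
(Low, Medium): Plant 1 gets 5, best alternative 2; Plant 2 gets 5, best alternative 4. No profitable deviation — NE.
(Low, High): Plant 2 can switch to Idle (2 → 4). Not NE.
(Medium, Idle): Plant 2 can switch to Medium (0 → 2). Not NE.
(Medium, Low): Plant 1 can switch to Low (-1 → 1). Not NE.
(Medium, Medium): Plant 1 can switch to Low (1 → 5). Not NE.
(Medium, High): Plant 1 can switch to Low (0 → 3). Not NE.
(High, Idle): Plant 1 can switch to Medium (1 → 4). Not NE.
(High, Low): Plant 1 gets 4, best alternative 1; Plant 2 gets 5, best alternative 4. No profitable deviation — NE.
(The remaining 6 profiles each have a profitable deviation by the same check.)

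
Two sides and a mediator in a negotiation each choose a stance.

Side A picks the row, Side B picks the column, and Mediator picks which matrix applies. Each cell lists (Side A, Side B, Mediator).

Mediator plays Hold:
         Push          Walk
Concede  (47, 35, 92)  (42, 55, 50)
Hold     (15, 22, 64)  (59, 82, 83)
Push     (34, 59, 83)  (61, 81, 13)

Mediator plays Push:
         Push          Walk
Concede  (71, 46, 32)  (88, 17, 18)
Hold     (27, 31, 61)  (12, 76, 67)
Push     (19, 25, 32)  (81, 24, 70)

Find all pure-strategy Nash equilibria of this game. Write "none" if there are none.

No pure-strategy Nash equilibrium.

Mark each player's best response to every combination of opponents' strategies; a profile where every player is best-responding is a pure Nash equilibrium.
Side A against (Push, Hold): payoffs 47, 15, 34 → best response Concede.
Side A against (Push, Push): payoffs 71, 27, 19 → best response Concede.
Side A against (Walk, Hold): payoffs 42, 59, 61 → best response Push.
Side A against (Walk, Push): payoffs 88, 12, 81 → best response Concede.
Side B against (Concede, Hold): payoffs 35, 55 → best response Walk.
Side B against (Concede, Push): payoffs 46, 17 → best response Push.
Side B against (Hold, Hold): payoffs 22, 82 → best response Walk.
Side B against (Hold, Push): payoffs 31, 76 → best response Walk.
Side B against (Push, Hold): payoffs 59, 81 → best response Walk.
Side B against (Push, Push): payoffs 25, 24 → best response Push.
Mediator against (Concede, Push): payoffs 92, 32 → best response Hold.
Mediator against (Concede, Walk): payoffs 50, 18 → best response Hold.
Mediator against (Hold, Push): payoffs 64, 61 → best response Hold.
Mediator against (Hold, Walk): payoffs 83, 67 → best response Hold.
Mediator against (Push, Push): payoffs 83, 32 → best response Hold.
Mediator against (Push, Walk): payoffs 13, 70 → best response Push.
No profile is a mutual best response for all players.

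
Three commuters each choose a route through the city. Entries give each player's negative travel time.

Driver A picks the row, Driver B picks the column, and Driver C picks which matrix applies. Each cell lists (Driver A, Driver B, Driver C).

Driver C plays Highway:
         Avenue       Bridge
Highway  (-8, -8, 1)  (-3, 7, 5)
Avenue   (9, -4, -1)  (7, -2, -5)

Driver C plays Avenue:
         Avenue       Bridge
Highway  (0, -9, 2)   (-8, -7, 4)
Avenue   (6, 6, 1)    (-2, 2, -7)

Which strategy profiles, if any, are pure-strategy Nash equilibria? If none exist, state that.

Check each profile: it is a Nash equilibrium iff no player can strictly gain by switching unilaterally.
(Highway, Avenue, Highway): Driver A can switch to Avenue (-8 → 9). Not NE.
(Highway, Avenue, Avenue): Driver A can switch to Avenue (0 → 6). Not NE.
(Highway, Bridge, Highway): Driver A can switch to Avenue (-3 → 7). Not NE.
(Highway, Bridge, Avenue): Driver A can switch to Avenue (-8 → -2). Not NE.
(Avenue, Avenue, Highway): Driver B can switch to Bridge (-4 → -2). Not NE.
(Avenue, Avenue, Avenue): Driver A gets 6, best alternative 0; Driver B gets 6, best alternative 2; Driver C gets 1, best alternative -1. No profitable deviation — NE.
(Avenue, Bridge, Highway): Driver A gets 7, best alternative -3; Driver B gets -2, best alternative -4; Driver C gets -5, best alternative -7. No profitable deviation — NE.
(Avenue, Bridge, Avenue): Driver B can switch to Avenue (2 → 6). Not NE.

Pure-strategy Nash equilibria: (Avenue, Avenue, Avenue) and (Avenue, Bridge, Highway)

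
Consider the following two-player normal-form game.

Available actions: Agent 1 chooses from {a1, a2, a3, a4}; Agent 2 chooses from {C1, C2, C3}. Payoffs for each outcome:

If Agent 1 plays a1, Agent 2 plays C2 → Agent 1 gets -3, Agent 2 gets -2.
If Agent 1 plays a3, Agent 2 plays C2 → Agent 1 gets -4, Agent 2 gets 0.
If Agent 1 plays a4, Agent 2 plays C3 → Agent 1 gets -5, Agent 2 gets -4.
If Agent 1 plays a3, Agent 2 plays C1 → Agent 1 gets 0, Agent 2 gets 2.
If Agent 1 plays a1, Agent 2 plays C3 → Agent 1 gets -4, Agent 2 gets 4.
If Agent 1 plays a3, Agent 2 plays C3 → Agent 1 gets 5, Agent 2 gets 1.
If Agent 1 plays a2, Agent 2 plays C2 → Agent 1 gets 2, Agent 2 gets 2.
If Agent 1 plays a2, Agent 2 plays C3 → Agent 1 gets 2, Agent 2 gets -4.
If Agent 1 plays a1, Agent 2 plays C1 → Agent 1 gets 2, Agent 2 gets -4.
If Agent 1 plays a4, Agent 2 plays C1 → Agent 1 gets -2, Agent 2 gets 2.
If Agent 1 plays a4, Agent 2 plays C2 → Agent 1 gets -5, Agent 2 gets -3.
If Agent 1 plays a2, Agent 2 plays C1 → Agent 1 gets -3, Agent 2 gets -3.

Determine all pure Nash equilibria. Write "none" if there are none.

Agent 1 against C1: payoffs 2, -3, 0, -2 → best response a1.
Agent 1 against C2: payoffs -3, 2, -4, -5 → best response a2.
Agent 1 against C3: payoffs -4, 2, 5, -5 → best response a3.
Agent 2 against a1: payoffs -4, -2, 4 → best response C3.
Agent 2 against a2: payoffs -3, 2, -4 → best response C2.
Agent 2 against a3: payoffs 2, 0, 1 → best response C1.
Agent 2 against a4: payoffs 2, -3, -4 → best response C1.
Mutual best responses: (a2, C2).

(a2, C2)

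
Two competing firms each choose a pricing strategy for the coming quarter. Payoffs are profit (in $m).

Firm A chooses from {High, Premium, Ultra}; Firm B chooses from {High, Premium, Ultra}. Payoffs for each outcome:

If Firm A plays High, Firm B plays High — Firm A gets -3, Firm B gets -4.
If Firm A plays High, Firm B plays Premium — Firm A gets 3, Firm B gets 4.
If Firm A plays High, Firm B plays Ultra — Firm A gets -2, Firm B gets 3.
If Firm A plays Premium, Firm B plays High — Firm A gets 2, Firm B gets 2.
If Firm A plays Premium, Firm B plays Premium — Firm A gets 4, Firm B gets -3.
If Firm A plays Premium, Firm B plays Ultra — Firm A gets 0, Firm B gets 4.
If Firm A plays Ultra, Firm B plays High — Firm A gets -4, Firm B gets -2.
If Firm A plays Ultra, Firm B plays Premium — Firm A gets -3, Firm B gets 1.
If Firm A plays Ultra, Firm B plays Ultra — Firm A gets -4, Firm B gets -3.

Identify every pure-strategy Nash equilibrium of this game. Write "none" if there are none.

Pure NE: (Premium, Ultra)

(High, High): Firm A can switch to Premium (-3 → 2). Not NE.
(High, Premium): Firm A can switch to Premium (3 → 4). Not NE.
(High, Ultra): Firm A can switch to Premium (-2 → 0). Not NE.
(Premium, High): Firm B can switch to Ultra (2 → 4). Not NE.
(Premium, Premium): Firm B can switch to High (-3 → 2). Not NE.
(Premium, Ultra): Firm A gets 0, best alternative -2; Firm B gets 4, best alternative 2. No profitable deviation — NE.
(Ultra, High): Firm A can switch to High (-4 → -3). Not NE.
(The remaining 2 profiles each have a profitable deviation by the same check.)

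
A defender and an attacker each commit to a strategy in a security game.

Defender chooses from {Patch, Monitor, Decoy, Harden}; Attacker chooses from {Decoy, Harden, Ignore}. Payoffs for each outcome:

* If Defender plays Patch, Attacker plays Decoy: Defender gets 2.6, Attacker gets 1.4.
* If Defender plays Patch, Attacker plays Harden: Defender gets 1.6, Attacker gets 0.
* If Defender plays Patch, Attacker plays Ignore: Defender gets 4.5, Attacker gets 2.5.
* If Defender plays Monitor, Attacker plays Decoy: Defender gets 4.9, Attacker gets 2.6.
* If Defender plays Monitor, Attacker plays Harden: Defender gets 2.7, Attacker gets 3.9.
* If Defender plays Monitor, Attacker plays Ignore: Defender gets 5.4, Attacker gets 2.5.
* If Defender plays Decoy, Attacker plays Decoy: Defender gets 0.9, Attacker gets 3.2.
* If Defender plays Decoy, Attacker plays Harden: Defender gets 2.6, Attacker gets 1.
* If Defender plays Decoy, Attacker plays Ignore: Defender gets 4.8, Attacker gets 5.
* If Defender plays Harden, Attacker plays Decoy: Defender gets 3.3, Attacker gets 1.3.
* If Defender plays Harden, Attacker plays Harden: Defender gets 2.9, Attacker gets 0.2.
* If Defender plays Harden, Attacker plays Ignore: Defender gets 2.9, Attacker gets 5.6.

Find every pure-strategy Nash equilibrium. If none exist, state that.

There is no pure-strategy Nash equilibrium.

(Patch, Decoy): Defender can switch to Monitor (2.6 → 4.9). Not NE.
(Patch, Harden): Defender can switch to Monitor (1.6 → 2.7). Not NE.
(Patch, Ignore): Defender can switch to Monitor (4.5 → 5.4). Not NE.
(Monitor, Decoy): Attacker can switch to Harden (2.6 → 3.9). Not NE.
(Monitor, Harden): Defender can switch to Harden (2.7 → 2.9). Not NE.
(Monitor, Ignore): Attacker can switch to Decoy (2.5 → 2.6). Not NE.
(Decoy, Decoy): Defender can switch to Patch (0.9 → 2.6). Not NE.
(Decoy, Harden): Defender can switch to Monitor (2.6 → 2.7). Not NE.
(The remaining 4 profiles each have a profitable deviation by the same check.)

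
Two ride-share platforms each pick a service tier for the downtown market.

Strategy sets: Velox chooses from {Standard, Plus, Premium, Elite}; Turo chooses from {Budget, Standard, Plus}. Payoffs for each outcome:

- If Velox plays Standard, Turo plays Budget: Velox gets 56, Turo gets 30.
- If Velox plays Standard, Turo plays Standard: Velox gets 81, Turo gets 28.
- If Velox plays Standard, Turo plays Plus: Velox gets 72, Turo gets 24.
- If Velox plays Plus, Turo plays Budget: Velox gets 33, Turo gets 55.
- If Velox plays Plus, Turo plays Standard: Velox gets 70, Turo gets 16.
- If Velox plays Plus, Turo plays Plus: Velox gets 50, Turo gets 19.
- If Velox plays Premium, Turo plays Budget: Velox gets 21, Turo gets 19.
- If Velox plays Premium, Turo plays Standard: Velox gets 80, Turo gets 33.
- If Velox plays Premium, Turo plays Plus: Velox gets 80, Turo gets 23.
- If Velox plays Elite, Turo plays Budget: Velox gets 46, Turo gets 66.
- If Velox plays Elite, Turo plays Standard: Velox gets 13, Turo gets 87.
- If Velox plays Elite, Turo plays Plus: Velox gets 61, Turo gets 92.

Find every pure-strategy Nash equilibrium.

Velox against Budget: payoffs 56, 33, 21, 46 → best response Standard.
Velox against Standard: payoffs 81, 70, 80, 13 → best response Standard.
Velox against Plus: payoffs 72, 50, 80, 61 → best response Premium.
Turo against Standard: payoffs 30, 28, 24 → best response Budget.
Turo against Plus: payoffs 55, 16, 19 → best response Budget.
Turo against Premium: payoffs 19, 33, 23 → best response Standard.
Turo against Elite: payoffs 66, 87, 92 → best response Plus.
Mutual best responses: (Standard, Budget).

(Standard, Budget)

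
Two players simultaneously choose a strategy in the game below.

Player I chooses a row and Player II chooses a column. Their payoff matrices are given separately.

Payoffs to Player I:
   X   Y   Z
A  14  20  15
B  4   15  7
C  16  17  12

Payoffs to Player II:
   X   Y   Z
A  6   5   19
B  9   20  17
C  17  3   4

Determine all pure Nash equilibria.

The pure Nash equilibria are (A, Z) and (C, X).

Player I against X: payoffs 14, 4, 16 → best response C.
Player I against Y: payoffs 20, 15, 17 → best response A.
Player I against Z: payoffs 15, 7, 12 → best response A.
Player II against A: payoffs 6, 5, 19 → best response Z.
Player II against B: payoffs 9, 20, 17 → best response Y.
Player II against C: payoffs 17, 3, 4 → best response X.
Mutual best responses: (A, Z); (C, X).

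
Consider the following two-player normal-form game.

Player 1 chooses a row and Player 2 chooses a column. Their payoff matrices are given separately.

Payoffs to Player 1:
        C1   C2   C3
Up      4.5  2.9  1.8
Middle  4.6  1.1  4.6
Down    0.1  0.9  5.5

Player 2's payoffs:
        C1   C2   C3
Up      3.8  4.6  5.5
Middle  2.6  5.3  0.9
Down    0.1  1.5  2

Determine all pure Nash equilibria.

Check each profile: it is a Nash equilibrium iff no player can strictly gain by switching unilaterally.
(Up, C1): Player 1 can switch to Middle (4.5 → 4.6). Not NE.
(Up, C2): Player 2 can switch to C3 (4.6 → 5.5). Not NE.
(Up, C3): Player 1 can switch to Middle (1.8 → 4.6). Not NE.
(Middle, C1): Player 2 can switch to C2 (2.6 → 5.3). Not NE.
(Middle, C2): Player 1 can switch to Up (1.1 → 2.9). Not NE.
(Middle, C3): Player 1 can switch to Down (4.6 → 5.5). Not NE.
(Down, C3): Player 1 gets 5.5, best alternative 4.6; Player 2 gets 2, best alternative 1.5. No profitable deviation — NE.
(The remaining 2 profiles each have a profitable deviation by the same check.)

Pure NE: (Down, C3)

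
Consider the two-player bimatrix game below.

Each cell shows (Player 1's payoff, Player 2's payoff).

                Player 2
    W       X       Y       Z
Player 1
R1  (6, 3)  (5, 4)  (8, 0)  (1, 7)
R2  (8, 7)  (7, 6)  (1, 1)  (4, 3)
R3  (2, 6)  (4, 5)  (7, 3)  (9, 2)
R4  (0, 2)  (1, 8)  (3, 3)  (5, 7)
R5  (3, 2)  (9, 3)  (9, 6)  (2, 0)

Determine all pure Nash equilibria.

Pure-strategy Nash equilibria: (R2, W), (R5, Y)

Player 1 against W: payoffs 6, 8, 2, 0, 3 → best response R2.
Player 1 against X: payoffs 5, 7, 4, 1, 9 → best response R5.
Player 1 against Y: payoffs 8, 1, 7, 3, 9 → best response R5.
Player 1 against Z: payoffs 1, 4, 9, 5, 2 → best response R3.
Player 2 against R1: payoffs 3, 4, 0, 7 → best response Z.
Player 2 against R2: payoffs 7, 6, 1, 3 → best response W.
Player 2 against R3: payoffs 6, 5, 3, 2 → best response W.
Player 2 against R4: payoffs 2, 8, 3, 7 → best response X.
Player 2 against R5: payoffs 2, 3, 6, 0 → best response Y.
Mutual best responses: (R2, W); (R5, Y).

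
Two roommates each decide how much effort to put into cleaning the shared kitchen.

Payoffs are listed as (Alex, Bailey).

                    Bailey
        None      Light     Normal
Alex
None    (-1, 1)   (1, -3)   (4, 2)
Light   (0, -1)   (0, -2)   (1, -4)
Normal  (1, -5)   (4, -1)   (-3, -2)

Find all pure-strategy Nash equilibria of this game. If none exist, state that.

The pure Nash equilibria are (None, Normal), (Normal, Light).

For each player, find the best response to each opponent profile; mutual best responses are the pure NE.
Alex against None: payoffs -1, 0, 1 → best response Normal.
Alex against Light: payoffs 1, 0, 4 → best response Normal.
Alex against Normal: payoffs 4, 1, -3 → best response None.
Bailey against None: payoffs 1, -3, 2 → best response Normal.
Bailey against Light: payoffs -1, -2, -4 → best response None.
Bailey against Normal: payoffs -5, -1, -2 → best response Light.
Mutual best responses: (None, Normal); (Normal, Light).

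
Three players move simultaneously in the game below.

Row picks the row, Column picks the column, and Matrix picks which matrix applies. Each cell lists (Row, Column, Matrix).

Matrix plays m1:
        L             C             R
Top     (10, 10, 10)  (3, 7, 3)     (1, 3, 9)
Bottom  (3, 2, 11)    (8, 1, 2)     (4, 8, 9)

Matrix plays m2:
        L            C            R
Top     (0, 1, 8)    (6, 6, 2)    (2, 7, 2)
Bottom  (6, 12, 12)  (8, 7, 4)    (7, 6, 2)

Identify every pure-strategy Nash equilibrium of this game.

(Top, L, m1): Row gets 10, best alternative 3; Column gets 10, best alternative 7; Matrix gets 10, best alternative 8. No profitable deviation — NE.
(Top, L, m2): Row can switch to Bottom (0 → 6). Not NE.
(Top, C, m1): Row can switch to Bottom (3 → 8). Not NE.
(Top, C, m2): Row can switch to Bottom (6 → 8). Not NE.
(Top, R, m1): Row can switch to Bottom (1 → 4). Not NE.
(Top, R, m2): Row can switch to Bottom (2 → 7). Not NE.
(Bottom, L, m1): Row can switch to Top (3 → 10). Not NE.
(Bottom, L, m2): Row gets 6, best alternative 0; Column gets 12, best alternative 7; Matrix gets 12, best alternative 11. No profitable deviation — NE.
(Bottom, C, m1): Column can switch to L (1 → 2). Not NE.
(Bottom, C, m2): Column can switch to L (7 → 12). Not NE.
(Bottom, R, m1): Row gets 4, best alternative 1; Column gets 8, best alternative 2; Matrix gets 9, best alternative 2. No profitable deviation — NE.
(The remaining 1 profile has a profitable deviation by the same check.)

Pure-strategy Nash equilibria: (Top, L, m1) and (Bottom, L, m2) and (Bottom, R, m1)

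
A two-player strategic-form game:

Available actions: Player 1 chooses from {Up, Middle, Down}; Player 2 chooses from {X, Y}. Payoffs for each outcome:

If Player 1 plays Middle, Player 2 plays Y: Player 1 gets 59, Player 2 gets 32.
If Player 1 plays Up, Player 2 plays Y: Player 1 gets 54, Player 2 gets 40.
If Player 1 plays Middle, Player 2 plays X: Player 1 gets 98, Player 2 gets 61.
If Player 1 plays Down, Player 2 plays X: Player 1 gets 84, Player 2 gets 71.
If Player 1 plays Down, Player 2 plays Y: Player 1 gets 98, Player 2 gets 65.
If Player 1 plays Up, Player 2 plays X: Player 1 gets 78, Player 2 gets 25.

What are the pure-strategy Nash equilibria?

The unique pure-strategy Nash equilibrium is (Middle, X).

Player 1 against X: payoffs 78, 98, 84 → best response Middle.
Player 1 against Y: payoffs 54, 59, 98 → best response Down.
Player 2 against Up: payoffs 25, 40 → best response Y.
Player 2 against Middle: payoffs 61, 32 → best response X.
Player 2 against Down: payoffs 71, 65 → best response X.
Mutual best responses: (Middle, X).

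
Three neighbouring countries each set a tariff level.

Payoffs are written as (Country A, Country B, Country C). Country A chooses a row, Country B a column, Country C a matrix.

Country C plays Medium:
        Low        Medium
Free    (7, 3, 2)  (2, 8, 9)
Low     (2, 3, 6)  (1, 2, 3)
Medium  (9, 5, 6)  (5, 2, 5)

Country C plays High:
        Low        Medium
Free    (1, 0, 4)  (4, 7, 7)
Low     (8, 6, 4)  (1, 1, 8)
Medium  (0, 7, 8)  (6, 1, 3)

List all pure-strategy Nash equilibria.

This game has no pure Nash equilibrium.

(Free, Low, Medium): Country A can switch to Medium (7 → 9). Not NE.
(Free, Low, High): Country A can switch to Low (1 → 8). Not NE.
(Free, Medium, Medium): Country A can switch to Medium (2 → 5). Not NE.
(Free, Medium, High): Country A can switch to Medium (4 → 6). Not NE.
(Low, Low, Medium): Country A can switch to Free (2 → 7). Not NE.
(Low, Low, High): Country C can switch to Medium (4 → 6). Not NE.
(The remaining 6 profiles each have a profitable deviation by the same check.)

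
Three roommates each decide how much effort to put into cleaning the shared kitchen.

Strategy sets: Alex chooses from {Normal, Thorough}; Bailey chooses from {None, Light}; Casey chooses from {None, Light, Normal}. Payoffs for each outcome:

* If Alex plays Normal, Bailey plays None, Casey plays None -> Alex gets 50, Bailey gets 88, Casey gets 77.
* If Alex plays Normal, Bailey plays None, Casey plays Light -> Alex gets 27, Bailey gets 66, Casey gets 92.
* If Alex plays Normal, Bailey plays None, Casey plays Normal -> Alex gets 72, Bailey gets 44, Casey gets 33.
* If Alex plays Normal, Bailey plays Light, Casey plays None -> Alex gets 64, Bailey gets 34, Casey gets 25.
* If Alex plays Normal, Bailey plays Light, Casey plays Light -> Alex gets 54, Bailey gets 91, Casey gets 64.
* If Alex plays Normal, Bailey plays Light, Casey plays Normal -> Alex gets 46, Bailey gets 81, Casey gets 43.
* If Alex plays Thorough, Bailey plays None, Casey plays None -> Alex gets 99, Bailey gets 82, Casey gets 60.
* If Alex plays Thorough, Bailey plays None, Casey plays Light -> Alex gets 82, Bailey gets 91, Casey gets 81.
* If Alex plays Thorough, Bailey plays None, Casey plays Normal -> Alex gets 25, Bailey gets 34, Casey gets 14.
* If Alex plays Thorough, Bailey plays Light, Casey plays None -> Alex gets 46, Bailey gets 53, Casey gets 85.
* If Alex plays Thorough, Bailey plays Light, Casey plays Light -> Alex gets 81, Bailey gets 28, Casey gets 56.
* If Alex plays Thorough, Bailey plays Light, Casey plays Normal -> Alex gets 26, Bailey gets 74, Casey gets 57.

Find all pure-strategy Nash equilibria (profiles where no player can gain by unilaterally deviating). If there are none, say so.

Alex against (None, None): payoffs 50, 99 → best response Thorough.
Alex against (None, Light): payoffs 27, 82 → best response Thorough.
Alex against (None, Normal): payoffs 72, 25 → best response Normal.
Alex against (Light, None): payoffs 64, 46 → best response Normal.
Alex against (Light, Light): payoffs 54, 81 → best response Thorough.
Alex against (Light, Normal): payoffs 46, 26 → best response Normal.
Bailey against (Normal, None): payoffs 88, 34 → best response None.
Bailey against (Normal, Light): payoffs 66, 91 → best response Light.
Bailey against (Normal, Normal): payoffs 44, 81 → best response Light.
Bailey against (Thorough, None): payoffs 82, 53 → best response None.
Bailey against (Thorough, Light): payoffs 91, 28 → best response None.
Bailey against (Thorough, Normal): payoffs 34, 74 → best response Light.
Casey against (Normal, None): payoffs 77, 92, 33 → best response Light.
Casey against (Normal, Light): payoffs 25, 64, 43 → best response Light.
Casey against (Thorough, None): payoffs 60, 81, 14 → best response Light.
Casey against (Thorough, Light): payoffs 85, 56, 57 → best response None.
Mutual best responses: (Thorough, None, Light).

The unique pure-strategy Nash equilibrium is (Thorough, None, Light).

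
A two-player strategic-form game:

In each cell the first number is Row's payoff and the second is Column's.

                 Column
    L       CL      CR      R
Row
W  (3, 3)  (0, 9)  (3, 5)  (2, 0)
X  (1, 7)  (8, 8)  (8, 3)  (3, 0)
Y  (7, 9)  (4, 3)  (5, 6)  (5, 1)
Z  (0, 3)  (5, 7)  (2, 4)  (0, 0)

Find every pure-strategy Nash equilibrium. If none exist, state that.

(W, L): Row can switch to Y (3 → 7). Not NE.
(W, CL): Row can switch to X (0 → 8). Not NE.
(W, CR): Row can switch to X (3 → 8). Not NE.
(W, R): Row can switch to X (2 → 3). Not NE.
(X, L): Row can switch to W (1 → 3). Not NE.
(X, CL): Row gets 8, best alternative 5; Column gets 8, best alternative 7. No profitable deviation — NE.
(X, CR): Column can switch to L (3 → 7). Not NE.
(Y, L): Row gets 7, best alternative 3; Column gets 9, best alternative 6. No profitable deviation — NE.
(The remaining 8 profiles each have a profitable deviation by the same check.)

(X, CL) and (Y, L)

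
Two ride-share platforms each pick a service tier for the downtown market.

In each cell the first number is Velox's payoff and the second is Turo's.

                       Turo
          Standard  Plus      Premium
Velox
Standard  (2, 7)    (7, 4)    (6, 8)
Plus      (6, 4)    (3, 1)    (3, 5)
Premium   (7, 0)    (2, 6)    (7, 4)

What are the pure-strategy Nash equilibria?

none

Velox against Standard: payoffs 2, 6, 7 → best response Premium.
Velox against Plus: payoffs 7, 3, 2 → best response Standard.
Velox against Premium: payoffs 6, 3, 7 → best response Premium.
Turo against Standard: payoffs 7, 4, 8 → best response Premium.
Turo against Plus: payoffs 4, 1, 5 → best response Premium.
Turo against Premium: payoffs 0, 6, 4 → best response Plus.
No profile is a mutual best response for all players.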